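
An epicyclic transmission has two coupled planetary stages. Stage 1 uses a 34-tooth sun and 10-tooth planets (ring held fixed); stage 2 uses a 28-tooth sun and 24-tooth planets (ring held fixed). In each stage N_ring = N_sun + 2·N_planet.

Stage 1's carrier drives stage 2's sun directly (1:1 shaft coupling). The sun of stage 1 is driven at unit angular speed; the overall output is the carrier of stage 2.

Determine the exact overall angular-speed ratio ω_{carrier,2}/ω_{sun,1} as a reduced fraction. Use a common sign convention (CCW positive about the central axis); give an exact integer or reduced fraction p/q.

Stage 1: N_ring = 34 + 2·10 = 54
Stage 1: 34(ω_s−ω_c) = −54(ω_r−ω_c),  ω_r=0, ω_s=1
Stage 1: 34(1−ω_c) = −54(0−ω_c)  ⇒  88ω_c = 34  ⇒  ω_c = 17/44
  ⇒ ω_c¹/ω_s¹ = 17/44
Stage 2: N_ring = 28 + 2·24 = 76
Stage 2: 28(ω_s−ω_c) = −76(ω_r−ω_c),  ω_r=0, ω_s=1
Stage 2: 28(1−ω_c) = −76(0−ω_c)  ⇒  104ω_c = 28  ⇒  ω_c = 7/26
  ⇒ ω_c²/ω_s² = 7/26
Coupling ω_s² = ω_c¹ ⇒ overall = 17/44 × 7/26 = 119/1144

119/1144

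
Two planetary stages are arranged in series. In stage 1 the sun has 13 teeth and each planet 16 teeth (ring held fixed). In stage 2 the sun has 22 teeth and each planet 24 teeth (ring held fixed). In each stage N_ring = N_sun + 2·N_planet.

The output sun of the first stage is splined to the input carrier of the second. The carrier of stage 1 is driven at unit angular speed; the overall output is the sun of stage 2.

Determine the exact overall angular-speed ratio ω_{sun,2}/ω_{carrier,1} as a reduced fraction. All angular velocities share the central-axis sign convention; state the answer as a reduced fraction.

2668/143

Stage 1: N_ring = 13 + 2·16 = 45
Stage 1: 13(ω_s−ω_c) = −45(ω_r−ω_c),  ω_r=0, ω_c=1
Stage 1: ω_s = 1 − (45/13)(0−1) = 58/13
  ⇒ ω_s¹/ω_c¹ = 58/13
Stage 2: N_ring = 22 + 2·24 = 70
Stage 2: 22(ω_s−ω_c) = −70(ω_r−ω_c),  ω_r=0, ω_c=1
Stage 2: ω_s = 1 − (70/22)(0−1) = 46/11
  ⇒ ω_s²/ω_c² = 46/11
Coupling ω_c² = ω_s¹ ⇒ overall = 58/13 × 46/11 = 2668/143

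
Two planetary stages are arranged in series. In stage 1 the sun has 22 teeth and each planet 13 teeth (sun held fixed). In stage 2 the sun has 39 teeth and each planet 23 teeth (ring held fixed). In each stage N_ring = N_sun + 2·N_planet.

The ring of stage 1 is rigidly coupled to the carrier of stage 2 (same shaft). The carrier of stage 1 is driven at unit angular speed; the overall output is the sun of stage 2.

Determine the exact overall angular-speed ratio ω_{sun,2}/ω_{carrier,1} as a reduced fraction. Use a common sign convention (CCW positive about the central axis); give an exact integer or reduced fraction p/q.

Stage 1: N_ring = 22 + 2·13 = 48
Stage 1: 22(ω_s−ω_c) = −48(ω_r−ω_c),  ω_s=0, ω_c=1
Stage 1: ω_r = 1 − (22/48)(0−1) = 35/24
  ⇒ ω_r¹/ω_c¹ = 35/24
Stage 2: N_ring = 39 + 2·23 = 85
Stage 2: 39(ω_s−ω_c) = −85(ω_r−ω_c),  ω_r=0, ω_c=1
Stage 2: ω_s = 1 − (85/39)(0−1) = 124/39
  ⇒ ω_s²/ω_c² = 124/39
Coupling ω_c² = ω_r¹ ⇒ overall = 35/24 × 124/39 = 1085/234

1085/234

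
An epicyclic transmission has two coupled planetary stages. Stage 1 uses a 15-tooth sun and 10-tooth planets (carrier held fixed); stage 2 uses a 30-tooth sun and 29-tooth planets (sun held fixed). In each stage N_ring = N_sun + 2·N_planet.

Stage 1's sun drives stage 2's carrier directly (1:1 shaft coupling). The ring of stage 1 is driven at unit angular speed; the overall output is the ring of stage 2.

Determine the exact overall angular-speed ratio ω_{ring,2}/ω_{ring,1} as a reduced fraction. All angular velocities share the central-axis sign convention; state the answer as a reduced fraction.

-413/132

Stage 1: N_ring = 15 + 2·10 = 35
Stage 1: 15(ω_s−ω_c) = −35(ω_r−ω_c),  ω_c=0, ω_r=1
Stage 1: ω_s = 0 − (35/15)(1−0) = -7/3
  ⇒ ω_s¹/ω_r¹ = -7/3
Stage 2: N_ring = 30 + 2·29 = 88
Stage 2: 30(ω_s−ω_c) = −88(ω_r−ω_c),  ω_s=0, ω_c=1
Stage 2: ω_r = 1 − (30/88)(0−1) = 59/44
  ⇒ ω_r²/ω_c² = 59/44
Coupling ω_c² = ω_s¹ ⇒ overall = -7/3 × 59/44 = -413/132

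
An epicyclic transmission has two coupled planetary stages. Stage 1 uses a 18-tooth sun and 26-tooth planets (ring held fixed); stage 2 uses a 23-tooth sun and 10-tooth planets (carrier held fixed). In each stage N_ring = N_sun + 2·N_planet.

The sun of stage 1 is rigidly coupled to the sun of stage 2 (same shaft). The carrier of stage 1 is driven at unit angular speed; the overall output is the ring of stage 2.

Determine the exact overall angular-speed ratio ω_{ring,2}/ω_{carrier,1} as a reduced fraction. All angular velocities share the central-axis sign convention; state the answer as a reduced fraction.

Stage 1: N_ring = 18 + 2·26 = 70
Stage 1: 18(ω_s−ω_c) = −70(ω_r−ω_c),  ω_r=0, ω_c=1
Stage 1: ω_s = 1 − (70/18)(0−1) = 44/9
  ⇒ ω_s¹/ω_c¹ = 44/9
Stage 2: N_ring = 23 + 2·10 = 43
Stage 2: 23(ω_s−ω_c) = −43(ω_r−ω_c),  ω_c=0, ω_s=1
Stage 2: ω_r = 0 − (23/43)(1−0) = -23/43
  ⇒ ω_r²/ω_s² = -23/43
Coupling ω_s² = ω_s¹ ⇒ overall = 44/9 × -23/43 = -1012/387

-1012/387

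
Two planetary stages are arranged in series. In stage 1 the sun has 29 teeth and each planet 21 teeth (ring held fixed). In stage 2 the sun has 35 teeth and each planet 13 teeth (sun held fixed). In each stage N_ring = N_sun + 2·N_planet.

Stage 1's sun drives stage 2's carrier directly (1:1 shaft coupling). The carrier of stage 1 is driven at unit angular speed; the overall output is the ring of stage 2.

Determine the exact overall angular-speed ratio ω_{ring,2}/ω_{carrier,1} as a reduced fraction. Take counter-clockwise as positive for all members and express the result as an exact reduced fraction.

9600/1769

Stage 1: N_ring = 29 + 2·21 = 71
Stage 1: 29(ω_s−ω_c) = −71(ω_r−ω_c),  ω_r=0, ω_c=1
Stage 1: ω_s = 1 − (71/29)(0−1) = 100/29
  ⇒ ω_s¹/ω_c¹ = 100/29
Stage 2: N_ring = 35 + 2·13 = 61
Stage 2: 35(ω_s−ω_c) = −61(ω_r−ω_c),  ω_s=0, ω_c=1
Stage 2: ω_r = 1 − (35/61)(0−1) = 96/61
  ⇒ ω_r²/ω_c² = 96/61
Coupling ω_c² = ω_s¹ ⇒ overall = 100/29 × 96/61 = 9600/1769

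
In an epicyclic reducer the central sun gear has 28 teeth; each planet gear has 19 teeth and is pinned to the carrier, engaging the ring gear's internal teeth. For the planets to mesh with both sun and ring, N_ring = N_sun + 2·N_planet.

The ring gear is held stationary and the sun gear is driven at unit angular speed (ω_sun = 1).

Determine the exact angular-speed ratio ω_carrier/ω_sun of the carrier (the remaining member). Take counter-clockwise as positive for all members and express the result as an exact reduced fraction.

14/47

N_ring = 28 + 2·19 = 66
28(ω_s−ω_c) = −66(ω_r−ω_c),  ω_r=0, ω_s=1
28(1−ω_c) = −66(0−ω_c)  ⇒  94ω_c = 28  ⇒  ω_c = 14/47
ω_c/ω_s = 14/47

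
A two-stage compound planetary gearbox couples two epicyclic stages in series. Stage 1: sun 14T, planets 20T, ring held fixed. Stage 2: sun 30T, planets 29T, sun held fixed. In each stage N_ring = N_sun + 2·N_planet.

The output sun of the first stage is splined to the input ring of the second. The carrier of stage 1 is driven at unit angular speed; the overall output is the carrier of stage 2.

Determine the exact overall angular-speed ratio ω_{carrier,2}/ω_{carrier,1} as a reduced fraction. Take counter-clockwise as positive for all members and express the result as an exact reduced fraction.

1496/413

Stage 1: N_ring = 14 + 2·20 = 54
Stage 1: 14(ω_s−ω_c) = −54(ω_r−ω_c),  ω_r=0, ω_c=1
Stage 1: ω_s = 1 − (54/14)(0−1) = 34/7
  ⇒ ω_s¹/ω_c¹ = 34/7
Stage 2: N_ring = 30 + 2·29 = 88
Stage 2: 30(ω_s−ω_c) = −88(ω_r−ω_c),  ω_s=0, ω_r=1
Stage 2: 30(0−ω_c) = −88(1−ω_c)  ⇒  118ω_c = 88  ⇒  ω_c = 44/59
  ⇒ ω_c²/ω_r² = 44/59
Coupling ω_r² = ω_s¹ ⇒ overall = 34/7 × 44/59 = 1496/413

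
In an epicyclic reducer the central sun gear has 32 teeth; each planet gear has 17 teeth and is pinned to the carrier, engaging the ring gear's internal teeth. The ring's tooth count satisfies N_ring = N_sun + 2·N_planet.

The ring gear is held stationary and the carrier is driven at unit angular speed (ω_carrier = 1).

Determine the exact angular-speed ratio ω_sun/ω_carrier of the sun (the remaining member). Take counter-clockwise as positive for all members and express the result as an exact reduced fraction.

N_ring = 32 + 2·17 = 66
32(ω_s−ω_c) = −66(ω_r−ω_c),  ω_r=0, ω_c=1
ω_s = 1 − (66/32)(0−1) = 49/16
ω_s/ω_c = 49/16

49/16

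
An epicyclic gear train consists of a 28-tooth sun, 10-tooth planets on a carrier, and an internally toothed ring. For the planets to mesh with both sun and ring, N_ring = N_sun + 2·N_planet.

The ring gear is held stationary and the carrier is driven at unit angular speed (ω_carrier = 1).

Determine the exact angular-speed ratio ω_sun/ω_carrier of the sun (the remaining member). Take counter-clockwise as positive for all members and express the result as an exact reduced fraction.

19/7

N_ring = 28 + 2·10 = 48
28(ω_s−ω_c) = −48(ω_r−ω_c),  ω_r=0, ω_c=1
ω_s = 1 − (48/28)(0−1) = 19/7
ω_s/ω_c = 19/7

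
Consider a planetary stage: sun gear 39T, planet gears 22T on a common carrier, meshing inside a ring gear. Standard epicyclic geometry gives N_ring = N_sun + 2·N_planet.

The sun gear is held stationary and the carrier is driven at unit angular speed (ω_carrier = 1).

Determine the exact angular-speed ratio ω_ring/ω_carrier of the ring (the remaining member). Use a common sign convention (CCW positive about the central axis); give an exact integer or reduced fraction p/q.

N_ring = 39 + 2·22 = 83
39(ω_s−ω_c) = −83(ω_r−ω_c),  ω_s=0, ω_c=1
ω_r = 1 − (39/83)(0−1) = 122/83
ω_r/ω_c = 122/83

122/83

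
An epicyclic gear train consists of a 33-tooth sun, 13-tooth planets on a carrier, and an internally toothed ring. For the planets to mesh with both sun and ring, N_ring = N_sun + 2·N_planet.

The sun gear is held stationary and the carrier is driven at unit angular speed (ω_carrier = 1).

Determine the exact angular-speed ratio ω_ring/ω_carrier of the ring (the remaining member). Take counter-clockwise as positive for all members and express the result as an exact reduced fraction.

92/59

N_ring = 33 + 2·13 = 59
33(ω_s−ω_c) = −59(ω_r−ω_c),  ω_s=0, ω_c=1
ω_r = 1 − (33/59)(0−1) = 92/59
ω_r/ω_c = 92/59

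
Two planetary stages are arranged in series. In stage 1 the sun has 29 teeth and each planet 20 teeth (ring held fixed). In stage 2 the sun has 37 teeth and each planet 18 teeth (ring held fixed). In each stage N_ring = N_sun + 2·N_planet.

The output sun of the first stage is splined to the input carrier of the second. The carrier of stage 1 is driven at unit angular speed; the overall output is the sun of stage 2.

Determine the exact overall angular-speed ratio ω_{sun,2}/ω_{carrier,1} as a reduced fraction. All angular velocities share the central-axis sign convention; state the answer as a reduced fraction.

Stage 1: N_ring = 29 + 2·20 = 69
Stage 1: 29(ω_s−ω_c) = −69(ω_r−ω_c),  ω_r=0, ω_c=1
Stage 1: ω_s = 1 − (69/29)(0−1) = 98/29
  ⇒ ω_s¹/ω_c¹ = 98/29
Stage 2: N_ring = 37 + 2·18 = 73
Stage 2: 37(ω_s−ω_c) = −73(ω_r−ω_c),  ω_r=0, ω_c=1
Stage 2: ω_s = 1 − (73/37)(0−1) = 110/37
  ⇒ ω_s²/ω_c² = 110/37
Coupling ω_c² = ω_s¹ ⇒ overall = 98/29 × 110/37 = 10780/1073

10780/1073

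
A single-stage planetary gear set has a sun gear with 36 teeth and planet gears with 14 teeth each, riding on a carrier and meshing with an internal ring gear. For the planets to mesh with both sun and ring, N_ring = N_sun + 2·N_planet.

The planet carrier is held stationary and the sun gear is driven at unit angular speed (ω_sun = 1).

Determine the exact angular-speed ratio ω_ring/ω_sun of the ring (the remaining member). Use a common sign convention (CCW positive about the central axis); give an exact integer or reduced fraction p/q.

N_ring = 36 + 2·14 = 64
36(ω_s−ω_c) = −64(ω_r−ω_c),  ω_c=0, ω_s=1
ω_r = 0 − (36/64)(1−0) = -9/16
ω_r/ω_s = -9/16

-9/16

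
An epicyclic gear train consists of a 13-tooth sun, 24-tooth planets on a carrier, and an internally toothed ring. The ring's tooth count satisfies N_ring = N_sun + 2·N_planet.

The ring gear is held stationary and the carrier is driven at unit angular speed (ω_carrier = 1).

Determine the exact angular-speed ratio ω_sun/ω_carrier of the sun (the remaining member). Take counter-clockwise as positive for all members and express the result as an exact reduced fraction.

N_ring = 13 + 2·24 = 61
13(ω_s−ω_c) = −61(ω_r−ω_c),  ω_r=0, ω_c=1
ω_s = 1 − (61/13)(0−1) = 74/13
ω_s/ω_c = 74/13

74/13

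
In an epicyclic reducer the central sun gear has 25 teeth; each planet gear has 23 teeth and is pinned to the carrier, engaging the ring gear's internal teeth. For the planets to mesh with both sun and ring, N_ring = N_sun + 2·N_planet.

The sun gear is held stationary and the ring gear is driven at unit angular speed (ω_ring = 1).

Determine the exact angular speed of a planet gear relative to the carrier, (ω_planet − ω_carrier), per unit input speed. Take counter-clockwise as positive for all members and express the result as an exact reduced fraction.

1775/2208

N_ring = 25 + 2·23 = 71
25(ω_s−ω_c) = −71(ω_r−ω_c),  ω_s=0, ω_r=1
25(0−ω_c) = −71(1−ω_c)  ⇒  96ω_c = 71  ⇒  ω_c = 71/96
sun–planet: 25·(0−71/96) = −23·(ω_p−ω_c)  ⇒  ω_p−ω_c = −(25/23)·(-71/96) = 1775/2208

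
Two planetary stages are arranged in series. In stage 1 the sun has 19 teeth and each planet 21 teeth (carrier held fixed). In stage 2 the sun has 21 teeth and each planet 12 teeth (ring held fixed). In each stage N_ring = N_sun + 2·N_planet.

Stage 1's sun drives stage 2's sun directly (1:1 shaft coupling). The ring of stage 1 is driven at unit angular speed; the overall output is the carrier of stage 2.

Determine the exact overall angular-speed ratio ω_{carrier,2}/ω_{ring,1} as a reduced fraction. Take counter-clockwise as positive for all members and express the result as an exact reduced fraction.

Stage 1: N_ring = 19 + 2·21 = 61
Stage 1: 19(ω_s−ω_c) = −61(ω_r−ω_c),  ω_c=0, ω_r=1
Stage 1: ω_s = 0 − (61/19)(1−0) = -61/19
  ⇒ ω_s¹/ω_r¹ = -61/19
Stage 2: N_ring = 21 + 2·12 = 45
Stage 2: 21(ω_s−ω_c) = −45(ω_r−ω_c),  ω_r=0, ω_s=1
Stage 2: 21(1−ω_c) = −45(0−ω_c)  ⇒  66ω_c = 21  ⇒  ω_c = 7/22
  ⇒ ω_c²/ω_s² = 7/22
Coupling ω_s² = ω_s¹ ⇒ overall = -61/19 × 7/22 = -427/418

-427/418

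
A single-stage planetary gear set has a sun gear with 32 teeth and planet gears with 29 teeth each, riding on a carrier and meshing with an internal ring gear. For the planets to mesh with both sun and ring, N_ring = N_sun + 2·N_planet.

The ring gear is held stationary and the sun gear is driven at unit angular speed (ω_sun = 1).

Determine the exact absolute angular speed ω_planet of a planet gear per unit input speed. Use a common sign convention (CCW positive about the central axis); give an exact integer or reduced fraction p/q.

-16/29

N_ring = 32 + 2·29 = 90
32(ω_s−ω_c) = −90(ω_r−ω_c),  ω_r=0, ω_s=1
32(1−ω_c) = −90(0−ω_c)  ⇒  122ω_c = 32  ⇒  ω_c = 16/61
sun–planet: 32·(1−16/61) = −29·(ω_p−ω_c)  ⇒  ω_p−ω_c = −(32/29)·(45/61) = -1440/1769
ω_p = 16/61 − 1440/1769 = -16/29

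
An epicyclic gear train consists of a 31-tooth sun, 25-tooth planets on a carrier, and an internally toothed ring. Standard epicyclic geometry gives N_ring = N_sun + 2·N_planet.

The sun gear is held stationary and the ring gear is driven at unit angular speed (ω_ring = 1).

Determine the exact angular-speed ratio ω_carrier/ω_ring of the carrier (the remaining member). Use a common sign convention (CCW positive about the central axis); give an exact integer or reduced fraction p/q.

81/112

N_ring = 31 + 2·25 = 81
31(ω_s−ω_c) = −81(ω_r−ω_c),  ω_s=0, ω_r=1
31(0−ω_c) = −81(1−ω_c)  ⇒  112ω_c = 81  ⇒  ω_c = 81/112
ω_c/ω_r = 81/112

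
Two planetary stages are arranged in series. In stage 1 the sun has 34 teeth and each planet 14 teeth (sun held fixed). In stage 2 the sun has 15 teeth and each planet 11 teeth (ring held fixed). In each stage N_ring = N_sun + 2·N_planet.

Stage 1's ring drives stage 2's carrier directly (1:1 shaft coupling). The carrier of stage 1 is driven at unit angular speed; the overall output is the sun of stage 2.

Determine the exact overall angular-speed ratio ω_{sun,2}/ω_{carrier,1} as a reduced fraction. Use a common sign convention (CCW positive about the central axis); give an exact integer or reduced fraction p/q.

Stage 1: N_ring = 34 + 2·14 = 62
Stage 1: 34(ω_s−ω_c) = −62(ω_r−ω_c),  ω_s=0, ω_c=1
Stage 1: ω_r = 1 − (34/62)(0−1) = 48/31
  ⇒ ω_r¹/ω_c¹ = 48/31
Stage 2: N_ring = 15 + 2·11 = 37
Stage 2: 15(ω_s−ω_c) = −37(ω_r−ω_c),  ω_r=0, ω_c=1
Stage 2: ω_s = 1 − (37/15)(0−1) = 52/15
  ⇒ ω_s²/ω_c² = 52/15
Coupling ω_c² = ω_r¹ ⇒ overall = 48/31 × 52/15 = 832/155

832/155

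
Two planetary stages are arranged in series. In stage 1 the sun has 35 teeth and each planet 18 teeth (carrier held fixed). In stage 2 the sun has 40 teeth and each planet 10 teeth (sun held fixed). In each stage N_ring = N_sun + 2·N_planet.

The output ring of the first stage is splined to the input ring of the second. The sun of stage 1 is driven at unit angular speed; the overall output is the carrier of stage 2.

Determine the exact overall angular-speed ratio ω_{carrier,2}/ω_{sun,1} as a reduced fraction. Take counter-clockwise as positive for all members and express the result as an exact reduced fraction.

-21/71

Stage 1: N_ring = 35 + 2·18 = 71
Stage 1: 35(ω_s−ω_c) = −71(ω_r−ω_c),  ω_c=0, ω_s=1
Stage 1: ω_r = 0 − (35/71)(1−0) = -35/71
  ⇒ ω_r¹/ω_s¹ = -35/71
Stage 2: N_ring = 40 + 2·10 = 60
Stage 2: 40(ω_s−ω_c) = −60(ω_r−ω_c),  ω_s=0, ω_r=1
Stage 2: 40(0−ω_c) = −60(1−ω_c)  ⇒  100ω_c = 60  ⇒  ω_c = 3/5
  ⇒ ω_c²/ω_r² = 3/5
Coupling ω_r² = ω_r¹ ⇒ overall = -35/71 × 3/5 = -21/71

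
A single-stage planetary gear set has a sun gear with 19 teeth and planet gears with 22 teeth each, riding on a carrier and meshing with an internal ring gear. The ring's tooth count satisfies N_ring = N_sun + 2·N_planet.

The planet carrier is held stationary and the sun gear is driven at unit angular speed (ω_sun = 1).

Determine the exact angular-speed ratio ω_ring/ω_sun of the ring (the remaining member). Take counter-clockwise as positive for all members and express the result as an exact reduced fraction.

N_ring = 19 + 2·22 = 63
19(ω_s−ω_c) = −63(ω_r−ω_c),  ω_c=0, ω_s=1
ω_r = 0 − (19/63)(1−0) = -19/63
ω_r/ω_s = -19/63

-19/63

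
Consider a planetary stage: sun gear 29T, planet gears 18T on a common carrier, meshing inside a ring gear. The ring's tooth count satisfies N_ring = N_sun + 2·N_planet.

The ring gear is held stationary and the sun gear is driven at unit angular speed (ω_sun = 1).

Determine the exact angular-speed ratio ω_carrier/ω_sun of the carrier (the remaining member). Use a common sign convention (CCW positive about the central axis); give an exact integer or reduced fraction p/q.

29/94

N_ring = 29 + 2·18 = 65
29(ω_s−ω_c) = −65(ω_r−ω_c),  ω_r=0, ω_s=1
29(1−ω_c) = −65(0−ω_c)  ⇒  94ω_c = 29  ⇒  ω_c = 29/94
ω_c/ω_s = 29/94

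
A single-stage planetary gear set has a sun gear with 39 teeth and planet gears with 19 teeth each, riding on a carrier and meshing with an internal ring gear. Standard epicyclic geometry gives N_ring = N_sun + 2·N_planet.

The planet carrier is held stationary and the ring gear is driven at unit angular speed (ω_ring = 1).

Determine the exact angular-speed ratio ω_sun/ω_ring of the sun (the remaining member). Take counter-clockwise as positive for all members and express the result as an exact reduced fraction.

-77/39

N_ring = 39 + 2·19 = 77
39(ω_s−ω_c) = −77(ω_r−ω_c),  ω_c=0, ω_r=1
ω_s = 0 − (77/39)(1−0) = -77/39
ω_s/ω_r = -77/39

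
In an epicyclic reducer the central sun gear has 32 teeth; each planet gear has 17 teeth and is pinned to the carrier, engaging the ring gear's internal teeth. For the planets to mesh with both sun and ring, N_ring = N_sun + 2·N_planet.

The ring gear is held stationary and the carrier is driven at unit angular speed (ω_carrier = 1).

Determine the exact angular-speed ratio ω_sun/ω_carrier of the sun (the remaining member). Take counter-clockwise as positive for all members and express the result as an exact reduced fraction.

49/16

N_ring = 32 + 2·17 = 66
32(ω_s−ω_c) = −66(ω_r−ω_c),  ω_r=0, ω_c=1
ω_s = 1 − (66/32)(0−1) = 49/16
ω_s/ω_c = 49/16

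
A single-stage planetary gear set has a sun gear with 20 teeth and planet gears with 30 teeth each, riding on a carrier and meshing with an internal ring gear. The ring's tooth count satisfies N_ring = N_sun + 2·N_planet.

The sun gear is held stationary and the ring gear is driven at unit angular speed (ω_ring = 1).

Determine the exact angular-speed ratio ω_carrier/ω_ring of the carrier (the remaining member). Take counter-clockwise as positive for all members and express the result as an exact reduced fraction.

4/5

N_ring = 20 + 2·30 = 80
20(ω_s−ω_c) = −80(ω_r−ω_c),  ω_s=0, ω_r=1
20(0−ω_c) = −80(1−ω_c)  ⇒  100ω_c = 80  ⇒  ω_c = 4/5
ω_c/ω_r = 4/5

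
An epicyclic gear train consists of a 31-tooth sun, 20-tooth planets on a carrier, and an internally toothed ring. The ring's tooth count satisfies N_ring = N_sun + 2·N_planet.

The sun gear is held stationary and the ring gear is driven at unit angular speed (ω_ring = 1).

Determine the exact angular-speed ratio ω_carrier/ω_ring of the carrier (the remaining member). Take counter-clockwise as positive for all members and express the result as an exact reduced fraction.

N_ring = 31 + 2·20 = 71
31(ω_s−ω_c) = −71(ω_r−ω_c),  ω_s=0, ω_r=1
31(0−ω_c) = −71(1−ω_c)  ⇒  102ω_c = 71  ⇒  ω_c = 71/102
ω_c/ω_r = 71/102

71/102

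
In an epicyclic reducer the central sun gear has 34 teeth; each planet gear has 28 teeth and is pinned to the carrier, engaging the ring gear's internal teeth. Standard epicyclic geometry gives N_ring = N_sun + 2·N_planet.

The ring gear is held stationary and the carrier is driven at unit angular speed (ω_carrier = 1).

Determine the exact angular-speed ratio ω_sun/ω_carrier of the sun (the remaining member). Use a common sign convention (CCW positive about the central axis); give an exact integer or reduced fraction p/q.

62/17

N_ring = 34 + 2·28 = 90
34(ω_s−ω_c) = −90(ω_r−ω_c),  ω_r=0, ω_c=1
ω_s = 1 − (90/34)(0−1) = 62/17
ω_s/ω_c = 62/17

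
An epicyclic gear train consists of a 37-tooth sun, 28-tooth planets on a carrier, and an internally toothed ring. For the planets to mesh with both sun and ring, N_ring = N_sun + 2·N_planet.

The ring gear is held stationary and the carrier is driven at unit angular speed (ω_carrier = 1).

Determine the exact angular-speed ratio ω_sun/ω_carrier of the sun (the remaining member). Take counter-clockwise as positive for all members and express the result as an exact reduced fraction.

130/37

N_ring = 37 + 2·28 = 93
37(ω_s−ω_c) = −93(ω_r−ω_c),  ω_r=0, ω_c=1
ω_s = 1 − (93/37)(0−1) = 130/37
ω_s/ω_c = 130/37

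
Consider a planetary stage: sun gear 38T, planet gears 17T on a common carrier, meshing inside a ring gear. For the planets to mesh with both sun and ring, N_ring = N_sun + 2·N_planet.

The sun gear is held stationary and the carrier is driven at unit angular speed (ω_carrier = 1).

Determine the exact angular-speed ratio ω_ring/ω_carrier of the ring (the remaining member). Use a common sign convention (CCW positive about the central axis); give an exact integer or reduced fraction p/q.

N_ring = 38 + 2·17 = 72
38(ω_s−ω_c) = −72(ω_r−ω_c),  ω_s=0, ω_c=1
ω_r = 1 − (38/72)(0−1) = 55/36
ω_r/ω_c = 55/36

55/36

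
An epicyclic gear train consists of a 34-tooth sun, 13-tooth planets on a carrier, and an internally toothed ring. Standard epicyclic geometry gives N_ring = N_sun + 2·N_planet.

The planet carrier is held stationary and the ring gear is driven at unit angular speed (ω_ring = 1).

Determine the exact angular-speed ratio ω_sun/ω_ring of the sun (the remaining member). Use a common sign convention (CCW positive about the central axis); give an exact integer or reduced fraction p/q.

N_ring = 34 + 2·13 = 60
34(ω_s−ω_c) = −60(ω_r−ω_c),  ω_c=0, ω_r=1
ω_s = 0 − (60/34)(1−0) = -30/17
ω_s/ω_r = -30/17

-30/17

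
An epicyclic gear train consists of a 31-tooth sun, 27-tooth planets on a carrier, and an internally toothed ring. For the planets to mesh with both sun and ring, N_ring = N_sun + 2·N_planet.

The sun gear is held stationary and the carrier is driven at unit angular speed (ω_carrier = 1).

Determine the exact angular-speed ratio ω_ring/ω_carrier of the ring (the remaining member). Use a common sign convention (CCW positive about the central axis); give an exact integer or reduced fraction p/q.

N_ring = 31 + 2·27 = 85
31(ω_s−ω_c) = −85(ω_r−ω_c),  ω_s=0, ω_c=1
ω_r = 1 − (31/85)(0−1) = 116/85
ω_r/ω_c = 116/85

116/85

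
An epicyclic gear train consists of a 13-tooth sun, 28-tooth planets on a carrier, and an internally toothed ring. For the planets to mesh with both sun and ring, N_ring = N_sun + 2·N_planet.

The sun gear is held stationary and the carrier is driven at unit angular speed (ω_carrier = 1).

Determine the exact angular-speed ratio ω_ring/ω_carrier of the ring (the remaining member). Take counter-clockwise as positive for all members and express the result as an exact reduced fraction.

82/69

N_ring = 13 + 2·28 = 69
13(ω_s−ω_c) = −69(ω_r−ω_c),  ω_s=0, ω_c=1
ω_r = 1 − (13/69)(0−1) = 82/69
ω_r/ω_c = 82/69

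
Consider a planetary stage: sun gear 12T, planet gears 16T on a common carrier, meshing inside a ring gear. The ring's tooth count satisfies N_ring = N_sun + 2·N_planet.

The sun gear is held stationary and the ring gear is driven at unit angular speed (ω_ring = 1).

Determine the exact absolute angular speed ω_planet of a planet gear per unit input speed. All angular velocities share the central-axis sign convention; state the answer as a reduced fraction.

11/8

N_ring = 12 + 2·16 = 44
12(ω_s−ω_c) = −44(ω_r−ω_c),  ω_s=0, ω_r=1
12(0−ω_c) = −44(1−ω_c)  ⇒  56ω_c = 44  ⇒  ω_c = 11/14
sun–planet: 12·(0−11/14) = −16·(ω_p−ω_c)  ⇒  ω_p−ω_c = −(12/16)·(-11/14) = 33/56
ω_p = 11/14 + 33/56 = 11/8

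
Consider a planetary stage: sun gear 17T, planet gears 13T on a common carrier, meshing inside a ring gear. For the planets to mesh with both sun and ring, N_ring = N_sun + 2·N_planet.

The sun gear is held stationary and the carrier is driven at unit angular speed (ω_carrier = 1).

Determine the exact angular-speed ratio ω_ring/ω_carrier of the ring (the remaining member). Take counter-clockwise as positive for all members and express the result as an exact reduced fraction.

60/43

N_ring = 17 + 2·13 = 43
17(ω_s−ω_c) = −43(ω_r−ω_c),  ω_s=0, ω_c=1
ω_r = 1 − (17/43)(0−1) = 60/43
ω_r/ω_c = 60/43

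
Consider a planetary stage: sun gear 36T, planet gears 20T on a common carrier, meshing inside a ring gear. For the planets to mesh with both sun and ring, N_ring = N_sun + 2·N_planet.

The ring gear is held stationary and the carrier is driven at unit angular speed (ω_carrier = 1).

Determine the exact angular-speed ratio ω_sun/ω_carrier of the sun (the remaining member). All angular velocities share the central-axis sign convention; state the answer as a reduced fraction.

28/9

N_ring = 36 + 2·20 = 76
36(ω_s−ω_c) = −76(ω_r−ω_c),  ω_r=0, ω_c=1
ω_s = 1 − (76/36)(0−1) = 28/9
ω_s/ω_c = 28/9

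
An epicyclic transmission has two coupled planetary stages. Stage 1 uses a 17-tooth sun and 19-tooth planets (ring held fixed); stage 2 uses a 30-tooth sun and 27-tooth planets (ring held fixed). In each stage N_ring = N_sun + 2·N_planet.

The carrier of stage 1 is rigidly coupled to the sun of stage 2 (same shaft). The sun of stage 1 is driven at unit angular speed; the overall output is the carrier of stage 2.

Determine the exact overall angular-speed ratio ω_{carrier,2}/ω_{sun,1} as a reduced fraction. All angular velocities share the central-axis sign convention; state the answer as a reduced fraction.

Stage 1: N_ring = 17 + 2·19 = 55
Stage 1: 17(ω_s−ω_c) = −55(ω_r−ω_c),  ω_r=0, ω_s=1
Stage 1: 17(1−ω_c) = −55(0−ω_c)  ⇒  72ω_c = 17  ⇒  ω_c = 17/72
  ⇒ ω_c¹/ω_s¹ = 17/72
Stage 2: N_ring = 30 + 2·27 = 84
Stage 2: 30(ω_s−ω_c) = −84(ω_r−ω_c),  ω_r=0, ω_s=1
Stage 2: 30(1−ω_c) = −84(0−ω_c)  ⇒  114ω_c = 30  ⇒  ω_c = 5/19
  ⇒ ω_c²/ω_s² = 5/19
Coupling ω_s² = ω_c¹ ⇒ overall = 17/72 × 5/19 = 85/1368

85/1368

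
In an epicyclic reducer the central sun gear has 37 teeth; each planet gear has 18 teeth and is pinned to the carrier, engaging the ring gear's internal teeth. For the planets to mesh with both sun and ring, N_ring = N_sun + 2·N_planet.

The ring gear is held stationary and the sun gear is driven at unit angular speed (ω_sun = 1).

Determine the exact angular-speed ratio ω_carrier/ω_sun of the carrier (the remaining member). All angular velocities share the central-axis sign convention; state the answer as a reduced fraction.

N_ring = 37 + 2·18 = 73
37(ω_s−ω_c) = −73(ω_r−ω_c),  ω_r=0, ω_s=1
37(1−ω_c) = −73(0−ω_c)  ⇒  110ω_c = 37  ⇒  ω_c = 37/110
ω_c/ω_s = 37/110

37/110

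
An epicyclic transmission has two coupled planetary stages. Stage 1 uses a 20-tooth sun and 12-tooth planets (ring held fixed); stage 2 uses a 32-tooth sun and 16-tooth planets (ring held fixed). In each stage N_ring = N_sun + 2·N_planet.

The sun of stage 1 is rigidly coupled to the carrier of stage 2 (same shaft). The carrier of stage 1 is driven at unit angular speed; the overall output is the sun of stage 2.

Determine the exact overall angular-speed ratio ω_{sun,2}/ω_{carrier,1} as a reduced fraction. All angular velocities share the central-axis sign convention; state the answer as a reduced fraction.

48/5

Stage 1: N_ring = 20 + 2·12 = 44
Stage 1: 20(ω_s−ω_c) = −44(ω_r−ω_c),  ω_r=0, ω_c=1
Stage 1: ω_s = 1 − (44/20)(0−1) = 16/5
  ⇒ ω_s¹/ω_c¹ = 16/5
Stage 2: N_ring = 32 + 2·16 = 64
Stage 2: 32(ω_s−ω_c) = −64(ω_r−ω_c),  ω_r=0, ω_c=1
Stage 2: ω_s = 1 − (64/32)(0−1) = 3
  ⇒ ω_s²/ω_c² = 3
Coupling ω_c² = ω_s¹ ⇒ overall = 16/5 × 3 = 48/5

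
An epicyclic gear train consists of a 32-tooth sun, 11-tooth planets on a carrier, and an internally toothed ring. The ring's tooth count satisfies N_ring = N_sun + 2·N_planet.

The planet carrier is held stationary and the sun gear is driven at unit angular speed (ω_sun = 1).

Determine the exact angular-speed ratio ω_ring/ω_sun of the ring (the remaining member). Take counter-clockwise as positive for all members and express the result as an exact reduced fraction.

-16/27

N_ring = 32 + 2·11 = 54
32(ω_s−ω_c) = −54(ω_r−ω_c),  ω_c=0, ω_s=1
ω_r = 0 − (32/54)(1−0) = -16/27
ω_r/ω_s = -16/27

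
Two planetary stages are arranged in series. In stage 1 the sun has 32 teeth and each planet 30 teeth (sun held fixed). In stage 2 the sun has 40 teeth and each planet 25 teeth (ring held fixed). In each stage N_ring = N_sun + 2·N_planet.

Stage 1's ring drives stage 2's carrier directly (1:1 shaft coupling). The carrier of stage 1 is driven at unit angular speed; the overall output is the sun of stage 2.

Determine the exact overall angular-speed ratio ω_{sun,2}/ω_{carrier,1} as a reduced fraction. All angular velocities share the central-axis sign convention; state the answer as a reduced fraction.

403/92

Stage 1: N_ring = 32 + 2·30 = 92
Stage 1: 32(ω_s−ω_c) = −92(ω_r−ω_c),  ω_s=0, ω_c=1
Stage 1: ω_r = 1 − (32/92)(0−1) = 31/23
  ⇒ ω_r¹/ω_c¹ = 31/23
Stage 2: N_ring = 40 + 2·25 = 90
Stage 2: 40(ω_s−ω_c) = −90(ω_r−ω_c),  ω_r=0, ω_c=1
Stage 2: ω_s = 1 − (90/40)(0−1) = 13/4
  ⇒ ω_s²/ω_c² = 13/4
Coupling ω_c² = ω_r¹ ⇒ overall = 31/23 × 13/4 = 403/92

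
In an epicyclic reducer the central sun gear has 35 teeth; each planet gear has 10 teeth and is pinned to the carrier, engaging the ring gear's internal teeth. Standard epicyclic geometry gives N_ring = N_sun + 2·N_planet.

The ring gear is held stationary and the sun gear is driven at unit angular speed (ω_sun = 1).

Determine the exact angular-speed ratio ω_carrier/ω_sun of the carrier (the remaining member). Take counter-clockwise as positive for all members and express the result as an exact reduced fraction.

N_ring = 35 + 2·10 = 55
35(ω_s−ω_c) = −55(ω_r−ω_c),  ω_r=0, ω_s=1
35(1−ω_c) = −55(0−ω_c)  ⇒  90ω_c = 35  ⇒  ω_c = 7/18
ω_c/ω_s = 7/18

7/18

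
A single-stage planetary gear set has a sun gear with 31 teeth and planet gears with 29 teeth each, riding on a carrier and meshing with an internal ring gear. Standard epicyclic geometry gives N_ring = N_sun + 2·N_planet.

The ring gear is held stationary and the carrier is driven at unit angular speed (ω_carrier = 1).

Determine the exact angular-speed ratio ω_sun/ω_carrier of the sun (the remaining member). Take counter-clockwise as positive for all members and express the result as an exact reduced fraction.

N_ring = 31 + 2·29 = 89
31(ω_s−ω_c) = −89(ω_r−ω_c),  ω_r=0, ω_c=1
ω_s = 1 − (89/31)(0−1) = 120/31
ω_s/ω_c = 120/31

120/31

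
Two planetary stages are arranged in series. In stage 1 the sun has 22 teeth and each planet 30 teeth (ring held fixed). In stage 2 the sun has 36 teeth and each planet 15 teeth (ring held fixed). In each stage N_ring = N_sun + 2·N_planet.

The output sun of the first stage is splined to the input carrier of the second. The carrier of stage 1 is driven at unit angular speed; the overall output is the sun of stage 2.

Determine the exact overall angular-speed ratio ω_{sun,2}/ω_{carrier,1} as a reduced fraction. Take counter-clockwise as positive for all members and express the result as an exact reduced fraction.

Stage 1: N_ring = 22 + 2·30 = 82
Stage 1: 22(ω_s−ω_c) = −82(ω_r−ω_c),  ω_r=0, ω_c=1
Stage 1: ω_s = 1 − (82/22)(0−1) = 52/11
  ⇒ ω_s¹/ω_c¹ = 52/11
Stage 2: N_ring = 36 + 2·15 = 66
Stage 2: 36(ω_s−ω_c) = −66(ω_r−ω_c),  ω_r=0, ω_c=1
Stage 2: ω_s = 1 − (66/36)(0−1) = 17/6
  ⇒ ω_s²/ω_c² = 17/6
Coupling ω_c² = ω_s¹ ⇒ overall = 52/11 × 17/6 = 442/33

442/33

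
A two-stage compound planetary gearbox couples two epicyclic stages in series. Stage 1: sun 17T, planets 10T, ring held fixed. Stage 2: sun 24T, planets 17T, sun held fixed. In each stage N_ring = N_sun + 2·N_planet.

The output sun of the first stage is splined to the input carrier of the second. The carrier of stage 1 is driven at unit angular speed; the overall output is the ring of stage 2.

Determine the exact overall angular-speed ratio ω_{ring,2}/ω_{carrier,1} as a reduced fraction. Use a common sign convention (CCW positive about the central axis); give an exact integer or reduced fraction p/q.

Stage 1: N_ring = 17 + 2·10 = 37
Stage 1: 17(ω_s−ω_c) = −37(ω_r−ω_c),  ω_r=0, ω_c=1
Stage 1: ω_s = 1 − (37/17)(0−1) = 54/17
  ⇒ ω_s¹/ω_c¹ = 54/17
Stage 2: N_ring = 24 + 2·17 = 58
Stage 2: 24(ω_s−ω_c) = −58(ω_r−ω_c),  ω_s=0, ω_c=1
Stage 2: ω_r = 1 − (24/58)(0−1) = 41/29
  ⇒ ω_r²/ω_c² = 41/29
Coupling ω_c² = ω_s¹ ⇒ overall = 54/17 × 41/29 = 2214/493

2214/493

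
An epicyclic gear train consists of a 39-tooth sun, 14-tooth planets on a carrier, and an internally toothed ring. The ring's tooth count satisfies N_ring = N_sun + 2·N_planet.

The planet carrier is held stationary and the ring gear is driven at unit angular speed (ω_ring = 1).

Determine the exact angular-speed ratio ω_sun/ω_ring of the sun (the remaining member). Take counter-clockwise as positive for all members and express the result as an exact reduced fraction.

-67/39

N_ring = 39 + 2·14 = 67
39(ω_s−ω_c) = −67(ω_r−ω_c),  ω_c=0, ω_r=1
ω_s = 0 − (67/39)(1−0) = -67/39
ω_s/ω_r = -67/39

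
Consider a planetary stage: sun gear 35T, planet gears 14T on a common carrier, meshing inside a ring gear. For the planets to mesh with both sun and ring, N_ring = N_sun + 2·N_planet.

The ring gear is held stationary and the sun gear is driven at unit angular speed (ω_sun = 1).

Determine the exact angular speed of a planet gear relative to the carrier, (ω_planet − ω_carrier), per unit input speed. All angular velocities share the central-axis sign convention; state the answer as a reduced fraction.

-45/28

N_ring = 35 + 2·14 = 63
35(ω_s−ω_c) = −63(ω_r−ω_c),  ω_r=0, ω_s=1
35(1−ω_c) = −63(0−ω_c)  ⇒  98ω_c = 35  ⇒  ω_c = 5/14
sun–planet: 35·(1−5/14) = −14·(ω_p−ω_c)  ⇒  ω_p−ω_c = −(35/14)·(9/14) = -45/28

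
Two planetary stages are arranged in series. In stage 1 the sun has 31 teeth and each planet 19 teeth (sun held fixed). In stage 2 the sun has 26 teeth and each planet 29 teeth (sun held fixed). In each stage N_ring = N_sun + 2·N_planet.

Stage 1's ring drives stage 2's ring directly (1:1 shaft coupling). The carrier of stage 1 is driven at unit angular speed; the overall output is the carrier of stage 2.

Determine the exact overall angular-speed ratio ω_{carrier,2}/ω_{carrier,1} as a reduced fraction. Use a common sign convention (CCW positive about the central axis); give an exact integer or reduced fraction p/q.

Stage 1: N_ring = 31 + 2·19 = 69
Stage 1: 31(ω_s−ω_c) = −69(ω_r−ω_c),  ω_s=0, ω_c=1
Stage 1: ω_r = 1 − (31/69)(0−1) = 100/69
  ⇒ ω_r¹/ω_c¹ = 100/69
Stage 2: N_ring = 26 + 2·29 = 84
Stage 2: 26(ω_s−ω_c) = −84(ω_r−ω_c),  ω_s=0, ω_r=1
Stage 2: 26(0−ω_c) = −84(1−ω_c)  ⇒  110ω_c = 84  ⇒  ω_c = 42/55
  ⇒ ω_c²/ω_r² = 42/55
Coupling ω_r² = ω_r¹ ⇒ overall = 100/69 × 42/55 = 280/253

280/253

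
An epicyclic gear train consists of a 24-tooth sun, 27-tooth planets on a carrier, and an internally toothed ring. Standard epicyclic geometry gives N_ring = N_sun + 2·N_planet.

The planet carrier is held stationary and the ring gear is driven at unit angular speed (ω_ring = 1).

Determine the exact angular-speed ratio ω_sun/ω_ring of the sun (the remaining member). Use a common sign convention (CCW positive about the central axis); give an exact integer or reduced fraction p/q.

-13/4

N_ring = 24 + 2·27 = 78
24(ω_s−ω_c) = −78(ω_r−ω_c),  ω_c=0, ω_r=1
ω_s = 0 − (78/24)(1−0) = -13/4
ω_s/ω_r = -13/4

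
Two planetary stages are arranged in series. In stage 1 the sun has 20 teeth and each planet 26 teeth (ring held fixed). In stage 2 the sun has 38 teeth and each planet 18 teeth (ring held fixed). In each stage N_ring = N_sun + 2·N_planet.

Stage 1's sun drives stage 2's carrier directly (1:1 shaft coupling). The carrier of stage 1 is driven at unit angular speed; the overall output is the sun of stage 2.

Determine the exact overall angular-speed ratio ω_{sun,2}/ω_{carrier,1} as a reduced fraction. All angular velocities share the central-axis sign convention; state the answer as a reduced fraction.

1288/95

Stage 1: N_ring = 20 + 2·26 = 72
Stage 1: 20(ω_s−ω_c) = −72(ω_r−ω_c),  ω_r=0, ω_c=1
Stage 1: ω_s = 1 − (72/20)(0−1) = 23/5
  ⇒ ω_s¹/ω_c¹ = 23/5
Stage 2: N_ring = 38 + 2·18 = 74
Stage 2: 38(ω_s−ω_c) = −74(ω_r−ω_c),  ω_r=0, ω_c=1
Stage 2: ω_s = 1 − (74/38)(0−1) = 56/19
  ⇒ ω_s²/ω_c² = 56/19
Coupling ω_c² = ω_s¹ ⇒ overall = 23/5 × 56/19 = 1288/95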